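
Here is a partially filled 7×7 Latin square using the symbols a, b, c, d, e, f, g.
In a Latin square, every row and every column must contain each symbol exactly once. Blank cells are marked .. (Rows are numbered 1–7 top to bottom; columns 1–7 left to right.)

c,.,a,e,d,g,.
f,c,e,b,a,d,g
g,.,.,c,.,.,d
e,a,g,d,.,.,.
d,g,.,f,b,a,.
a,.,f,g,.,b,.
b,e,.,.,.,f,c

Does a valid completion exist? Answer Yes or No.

No

Row 3, column 3: row 3 has {c, d, g} and column 3 has {a, e, f, g}, so it must be b.
Row 3, column 2: row 3 has {b, c, d, g} and column 2 has {a, c, e, g}, so it must be f.
Row 1, column 2: row 1 has {a, c, d, e, g} and column 2 has {a, c, e, f, g}, so it must be b.
Row 1, column 7: row 1 has {a, b, c, d, e, g} and column 7 has {c, d, g}, so it must be f.
Row 3, column 5: row 3 has {b, c, d, f, g} and column 5 has {a, b, d}, so it must be e.
Now row 3, column 6: row 3 together with column 6 already contain {a, b, c, d, e, f, g} — every symbol — so nothing can go there. The grid has no valid completion.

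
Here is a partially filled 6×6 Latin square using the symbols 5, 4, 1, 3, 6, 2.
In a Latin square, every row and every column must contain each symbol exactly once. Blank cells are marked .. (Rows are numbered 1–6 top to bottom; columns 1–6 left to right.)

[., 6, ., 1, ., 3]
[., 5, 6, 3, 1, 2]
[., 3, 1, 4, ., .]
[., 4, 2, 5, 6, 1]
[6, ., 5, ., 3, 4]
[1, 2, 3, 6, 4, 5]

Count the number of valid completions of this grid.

2

Row 1, column 1: eliminating its row and column leaves {5, 4, 2}.
Row 1, column 3: eliminating its row and column leaves {4}.
Row 1, column 5: eliminating its row and column leaves {5, 2}.
Row 2, column 1: eliminating its row and column leaves {4}.
Row 3, column 1: eliminating its row and column leaves {5, 2}.
Row 3, column 5: eliminating its row and column leaves {5, 2}.
Row 3, column 6: eliminating its row and column leaves {6}.
Row 4, column 1: eliminating its row and column leaves {3}.
Row 5, column 2: eliminating its row and column leaves {1}.
Row 5, column 4: eliminating its row and column leaves {2}.
Enumerating the assignments across these blanks that avoid any row or column repeat gives 2 completions.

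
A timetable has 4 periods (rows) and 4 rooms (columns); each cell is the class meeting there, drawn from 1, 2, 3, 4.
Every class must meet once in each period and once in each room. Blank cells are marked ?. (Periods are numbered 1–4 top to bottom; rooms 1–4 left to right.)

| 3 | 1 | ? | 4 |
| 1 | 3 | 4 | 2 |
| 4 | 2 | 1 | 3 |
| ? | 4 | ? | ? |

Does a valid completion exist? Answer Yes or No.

Yes

No period or room among the givens repeats a symbol, and propagating forced cells runs into no contradiction.
One valid completion exists (for instance, 3 1 2 4 / 1 3 4 2 / 4 2 1 3 / 2 4 3 1).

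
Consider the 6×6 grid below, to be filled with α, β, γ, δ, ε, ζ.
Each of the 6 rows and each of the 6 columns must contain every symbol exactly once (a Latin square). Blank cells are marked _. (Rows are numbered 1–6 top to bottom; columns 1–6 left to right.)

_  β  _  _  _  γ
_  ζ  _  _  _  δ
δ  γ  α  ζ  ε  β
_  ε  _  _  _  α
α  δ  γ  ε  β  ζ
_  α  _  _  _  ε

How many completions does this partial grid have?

20

Row 1, column 1: eliminating its row and column leaves {ε, ζ}.
Row 1, column 3: eliminating its row and column leaves {δ, ε, ζ}.
Row 1, column 4: eliminating its row and column leaves {α, δ}.
Row 1, column 5: eliminating its row and column leaves {α, δ, ζ}.
Row 2, column 1: eliminating its row and column leaves {β, γ, ε}.
Row 2, column 3: eliminating its row and column leaves {β, ε}.
Row 2, column 4: eliminating its row and column leaves {α, β, γ}.
Row 2, column 5: eliminating its row and column leaves {α, γ}.
Row 4, column 1: eliminating its row and column leaves {β, γ, ζ}.
Row 4, column 3: eliminating its row and column leaves {β, δ, ζ}.
Row 4, column 4: eliminating its row and column leaves {β, γ, δ}.
Row 4, column 5: eliminating its row and column leaves {γ, δ, ζ}.
Row 6, column 1: eliminating its row and column leaves {β, γ, ζ}.
Row 6, column 3: eliminating its row and column leaves {β, δ, ζ}.
Row 6, column 4: eliminating its row and column leaves {β, γ, δ}.
Row 6, column 5: eliminating its row and column leaves {γ, δ, ζ}.
Enumerating the assignments across these blanks that avoid any row or column repeat gives 20 completions.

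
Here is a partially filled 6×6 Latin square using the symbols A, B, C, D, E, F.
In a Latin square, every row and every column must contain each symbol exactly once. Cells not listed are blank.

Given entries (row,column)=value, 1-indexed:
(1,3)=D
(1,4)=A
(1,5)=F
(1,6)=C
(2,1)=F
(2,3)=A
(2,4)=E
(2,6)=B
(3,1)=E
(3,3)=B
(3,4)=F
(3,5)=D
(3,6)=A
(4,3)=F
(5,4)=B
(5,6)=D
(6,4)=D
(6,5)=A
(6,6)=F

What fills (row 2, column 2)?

Row 1, column 1: row 1 has {A, C, D, F} and column 1 has {E, F}, leaving only B.
Row 1, column 2: row 1 has {A, B, C, D, F} and column 2 has {}, leaving only E.
Row 2, column 5: row 2 has {A, B, E, F} and column 5 has {A, D, F}, leaving only C.
Row 2 already has {A, B, C, E, F} and column 2 already has {E}, so row 2, column 2 must be D.

D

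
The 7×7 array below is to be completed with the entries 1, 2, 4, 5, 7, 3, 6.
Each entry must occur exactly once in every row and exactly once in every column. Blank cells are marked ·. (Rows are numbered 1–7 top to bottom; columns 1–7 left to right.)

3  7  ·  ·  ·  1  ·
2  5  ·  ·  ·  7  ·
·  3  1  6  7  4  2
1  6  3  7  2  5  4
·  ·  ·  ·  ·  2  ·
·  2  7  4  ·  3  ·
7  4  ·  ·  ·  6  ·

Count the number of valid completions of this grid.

7

Row 1, column 3: eliminating its row and column leaves {2, 4, 5, 6}.
Row 1, column 4: eliminating its row and column leaves {2, 5}.
Row 1, column 5: eliminating its row and column leaves {4, 5, 6}.
Row 1, column 7: eliminating its row and column leaves {5, 6}.
Row 2, column 3: eliminating its row and column leaves {4, 6}.
Row 2, column 4: eliminating its row and column leaves {1, 3}.
Row 2, column 5: eliminating its row and column leaves {1, 4, 3, 6}.
Row 2, column 7: eliminating its row and column leaves {1, 3, 6}.
Row 3, column 1: eliminating its row and column leaves {5}.
Row 5, column 1: eliminating its row and column leaves {4, 5, 6}.
Row 5, column 2: eliminating its row and column leaves {1}.
Row 5, column 3: eliminating its row and column leaves {4, 5, 6}.
Row 5, column 4: eliminating its row and column leaves {1, 5, 3}.
Row 5, column 5: eliminating its row and column leaves {1, 4, 5, 3, 6}.
Row 5, column 7: eliminating its row and column leaves {1, 5, 7, 3, 6}.
Row 6, column 1: eliminating its row and column leaves {5, 6}.
Row 6, column 5: eliminating its row and column leaves {1, 5, 6}.
Row 6, column 7: eliminating its row and column leaves {1, 5, 6}.
Row 7, column 3: eliminating its row and column leaves {2, 5}.
Row 7, column 4: eliminating its row and column leaves {1, 2, 5, 3}.
Row 7, column 5: eliminating its row and column leaves {1, 5, 3}.
Row 7, column 7: eliminating its row and column leaves {1, 5, 3}.
Enumerating the assignments across these blanks that avoid any row or column repeat gives 7 completions.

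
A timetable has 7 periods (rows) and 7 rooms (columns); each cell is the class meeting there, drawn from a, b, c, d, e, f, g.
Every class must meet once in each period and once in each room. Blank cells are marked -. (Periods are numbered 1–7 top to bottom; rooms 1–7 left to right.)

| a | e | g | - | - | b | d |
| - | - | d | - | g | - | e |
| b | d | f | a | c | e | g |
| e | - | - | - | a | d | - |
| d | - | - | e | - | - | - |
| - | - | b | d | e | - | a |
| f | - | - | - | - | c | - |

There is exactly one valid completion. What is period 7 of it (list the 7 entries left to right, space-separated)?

Period 7, room 7: period 7 has {c, f} and room 7 has {a, d, e, g}, leaving only b.
Period 7, room 4: period 7 has {b, c, f} and room 4 has {a, d, e}, leaving only g.
Period 7, room 2: period 7 has {b, c, f, g} and room 2 has {d, e}, leaving only a.
Period 7, room 3: period 7 has {a, b, c, f, g} and room 3 has {b, d, f, g}, leaving only e.
Period 7, room 5: period 7 has {a, b, c, e, f, g} and room 5 has {a, c, e, g}, leaving only d.
So period 7 reads: f a e g d c b.

f a e g d c b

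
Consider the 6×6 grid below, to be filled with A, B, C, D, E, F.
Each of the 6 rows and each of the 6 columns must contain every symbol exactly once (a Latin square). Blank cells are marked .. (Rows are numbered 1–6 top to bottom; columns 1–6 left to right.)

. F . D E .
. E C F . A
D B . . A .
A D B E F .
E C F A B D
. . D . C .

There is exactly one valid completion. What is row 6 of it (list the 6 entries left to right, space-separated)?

F A D B C E

Row 6, column 2: row 6 has {C, D} and column 2 has {B, C, D, E, F}, leaving only A.
Row 6, column 4: row 6 has {A, C, D} and column 4 has {A, D, E, F}, leaving only B.
Row 6, column 1: row 6 has {A, B, C, D} and column 1 has {A, D, E}, leaving only F.
Row 6, column 6: row 6 has {A, B, C, D, F} and column 6 has {A, D}, leaving only E.
So row 6 reads: F A D B C E.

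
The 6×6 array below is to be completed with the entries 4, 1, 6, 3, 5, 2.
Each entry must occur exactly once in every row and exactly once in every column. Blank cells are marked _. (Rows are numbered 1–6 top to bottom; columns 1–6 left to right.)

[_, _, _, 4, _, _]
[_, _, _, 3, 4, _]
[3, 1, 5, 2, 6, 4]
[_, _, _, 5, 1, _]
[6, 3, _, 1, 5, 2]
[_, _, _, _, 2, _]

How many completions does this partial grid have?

Row 1, column 1: eliminating its row and column leaves {1, 5, 2}.
Row 1, column 2: eliminating its row and column leaves {6, 5, 2}.
Row 1, column 3: eliminating its row and column leaves {1, 6, 3, 2}.
Row 1, column 5: eliminating its row and column leaves {3}.
Row 1, column 6: eliminating its row and column leaves {1, 6, 3, 5}.
Row 2, column 1: eliminating its row and column leaves {1, 5, 2}.
Row 2, column 2: eliminating its row and column leaves {6, 5, 2}.
Row 2, column 3: eliminating its row and column leaves {1, 6, 2}.
Row 2, column 6: eliminating its row and column leaves {1, 6, 5}.
Row 4, column 1: eliminating its row and column leaves {4, 2}.
Row 4, column 2: eliminating its row and column leaves {4, 6, 2}.
Row 4, column 3: eliminating its row and column leaves {4, 6, 3, 2}.
Row 4, column 6: eliminating its row and column leaves {6, 3}.
Row 5, column 3: eliminating its row and column leaves {4}.
Row 6, column 1: eliminating its row and column leaves {4, 1, 5}.
Row 6, column 2: eliminating its row and column leaves {4, 6, 5}.
Row 6, column 3: eliminating its row and column leaves {4, 1, 6, 3}.
Row 6, column 4: eliminating its row and column leaves {6}.
Row 6, column 6: eliminating its row and column leaves {1, 6, 3, 5}.
Enumerating the assignments across these blanks that avoid any row or column repeat gives 20 completions.

20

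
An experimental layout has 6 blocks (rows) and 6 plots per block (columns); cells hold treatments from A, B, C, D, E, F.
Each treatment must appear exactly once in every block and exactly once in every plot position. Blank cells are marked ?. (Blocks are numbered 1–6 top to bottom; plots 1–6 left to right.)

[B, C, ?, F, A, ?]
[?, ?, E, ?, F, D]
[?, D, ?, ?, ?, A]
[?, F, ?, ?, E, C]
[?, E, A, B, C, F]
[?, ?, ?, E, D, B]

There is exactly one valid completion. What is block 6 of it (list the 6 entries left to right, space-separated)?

F A C E D B

Block 6, plot 2: block 6 has {B, D, E} and plot 2 has {C, D, E, F}, leaving only A.
Block 1, plot 3: block 1 has {A, B, C, F} and plot 3 has {A, E}, leaving only D.
Block 1, plot 6: block 1 has {A, B, C, D, F} and plot 6 has {A, B, C, D, F}, leaving only E.
Block 2, plot 2: block 2 has {D, E, F} and plot 2 has {A, C, D, E, F}, leaving only B.
Block 3, plot 4: block 3 has {A, D} and plot 4 has {B, E, F}, leaving only C.
Block 2, plot 4: block 2 has {B, D, E, F} and plot 4 has {B, C, E, F}, leaving only A.
Block 2, plot 1: block 2 has {A, B, D, E, F} and plot 1 has {B}, leaving only C.
Block 6, plot 1: block 6 has {A, B, D, E} and plot 1 has {B, C}, leaving only F.
Block 6, plot 3: block 6 has {A, B, D, E, F} and plot 3 has {A, D, E}, leaving only C.
So block 6 reads: F A C E D B.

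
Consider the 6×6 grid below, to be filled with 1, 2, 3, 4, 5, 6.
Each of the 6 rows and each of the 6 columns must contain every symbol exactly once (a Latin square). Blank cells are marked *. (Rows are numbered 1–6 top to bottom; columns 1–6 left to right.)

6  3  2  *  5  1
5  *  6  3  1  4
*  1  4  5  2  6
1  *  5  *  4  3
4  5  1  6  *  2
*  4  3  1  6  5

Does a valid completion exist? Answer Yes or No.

No row or column among the givens repeats a symbol, and propagating forced cells runs into no contradiction.
One valid completion exists (for instance, 6 3 2 4 5 1 / 5 2 6 3 1 4 / 3 1 4 5 2 6 / 1 6 5 2 4 3 / 4 5 1 6 3 2 / 2 4 3 1 6 5).

Yes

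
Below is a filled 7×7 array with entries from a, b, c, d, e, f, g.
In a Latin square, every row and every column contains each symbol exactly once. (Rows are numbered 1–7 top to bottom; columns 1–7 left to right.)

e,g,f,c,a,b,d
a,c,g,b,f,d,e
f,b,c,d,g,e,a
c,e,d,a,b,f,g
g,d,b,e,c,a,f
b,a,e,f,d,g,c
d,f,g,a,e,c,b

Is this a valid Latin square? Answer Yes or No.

No

Every row is a permutation, but column 3 contains g twice (at rows 2 and 7).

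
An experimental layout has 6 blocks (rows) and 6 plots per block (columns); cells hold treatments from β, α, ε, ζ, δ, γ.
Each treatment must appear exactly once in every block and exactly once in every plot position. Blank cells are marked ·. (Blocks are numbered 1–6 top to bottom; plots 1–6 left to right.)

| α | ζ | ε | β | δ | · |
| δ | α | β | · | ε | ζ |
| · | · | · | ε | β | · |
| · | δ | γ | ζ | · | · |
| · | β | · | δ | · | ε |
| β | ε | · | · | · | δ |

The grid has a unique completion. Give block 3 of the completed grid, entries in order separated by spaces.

ζ γ δ ε β α

Block 3, plot 2: block 3 has {β, ε} and plot 2 has {β, α, ε, ζ, δ}, leaving only γ.
Block 3, plot 1: block 3 has {β, ε, γ} and plot 1 has {β, α, δ}, leaving only ζ.
Block 3, plot 6: block 3 has {β, ε, ζ, γ} and plot 6 has {ε, ζ, δ}, leaving only α.
Block 3, plot 3: block 3 has {β, α, ε, ζ, γ} and plot 3 has {β, ε, γ}, leaving only δ.
So block 3 reads: ζ γ δ ε β α.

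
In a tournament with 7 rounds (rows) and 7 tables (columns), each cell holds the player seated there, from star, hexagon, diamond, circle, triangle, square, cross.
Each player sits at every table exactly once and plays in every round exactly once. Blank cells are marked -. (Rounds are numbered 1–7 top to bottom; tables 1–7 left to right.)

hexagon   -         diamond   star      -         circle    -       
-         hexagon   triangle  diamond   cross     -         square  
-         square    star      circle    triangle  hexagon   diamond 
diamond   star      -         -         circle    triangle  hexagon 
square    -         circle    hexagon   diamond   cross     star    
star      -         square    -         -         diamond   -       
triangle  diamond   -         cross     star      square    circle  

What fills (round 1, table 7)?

Round 1, table 5: round 1 has {star, hexagon, diamond, circle} and table 5 has {star, diamond, circle, triangle, cross}, leaving only square.
Round 2, table 1: round 2 has {hexagon, diamond, triangle, square, cross} and table 1 has {star, hexagon, diamond, triangle, square}, leaving only circle.
Round 2, table 6: round 2 has {hexagon, diamond, circle, triangle, square, cross} and table 6 has {hexagon, diamond, circle, triangle, square, cross}, leaving only star.
Round 3, table 1: round 3 has {star, hexagon, diamond, circle, triangle, square} and table 1 has {star, hexagon, diamond, circle, triangle, square}, leaving only cross.
Round 4, table 3: round 4 has {star, hexagon, diamond, circle, triangle} and table 3 has {star, diamond, circle, triangle, square}, leaving only cross.
Round 4, table 4: round 4 has {star, hexagon, diamond, circle, triangle, cross} and table 4 has {star, hexagon, diamond, circle, cross}, leaving only square.
Round 5, table 2: round 5 has {star, hexagon, diamond, circle, square, cross} and table 2 has {star, hexagon, diamond, square}, leaving only triangle.
Round 1, table 2: round 1 has {star, hexagon, diamond, circle, square} and table 2 has {star, hexagon, diamond, triangle, square}, leaving only cross.
Round 1 already has {star, hexagon, diamond, circle, square, cross} and table 7 already has {star, hexagon, diamond, circle, square}, so round 1, table 7 must be triangle.

triangle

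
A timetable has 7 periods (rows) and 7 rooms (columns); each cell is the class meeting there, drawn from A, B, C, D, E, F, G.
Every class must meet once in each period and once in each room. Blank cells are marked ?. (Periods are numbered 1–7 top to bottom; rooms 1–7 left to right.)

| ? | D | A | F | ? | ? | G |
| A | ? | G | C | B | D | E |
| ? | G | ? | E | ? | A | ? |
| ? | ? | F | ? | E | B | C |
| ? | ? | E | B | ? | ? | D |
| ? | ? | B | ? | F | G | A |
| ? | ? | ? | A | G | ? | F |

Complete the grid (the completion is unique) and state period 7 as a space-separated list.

Period 1, room 5: period 1 has {A, D, F, G} and room 5 has {B, E, F, G}, leaving only C.
Period 1, room 6: period 1 has {A, C, D, F, G} and room 6 has {A, B, D, G}, leaving only E.
Period 7, room 6: period 7 has {A, F, G} and room 6 has {A, B, D, E, G}, leaving only C.
Period 7, room 3: period 7 has {A, C, F, G} and room 3 has {A, B, E, F, G}, leaving only D.
Period 1, room 1: period 1 has {A, C, D, E, F, G} and room 1 has {A}, leaving only B.
Period 7, room 1: period 7 has {A, C, D, F, G} and room 1 has {A, B}, leaving only E.
Period 7, room 2: period 7 has {A, C, D, E, F, G} and room 2 has {D, G}, leaving only B.
So period 7 reads: E B D A G C F.

E B D A G C F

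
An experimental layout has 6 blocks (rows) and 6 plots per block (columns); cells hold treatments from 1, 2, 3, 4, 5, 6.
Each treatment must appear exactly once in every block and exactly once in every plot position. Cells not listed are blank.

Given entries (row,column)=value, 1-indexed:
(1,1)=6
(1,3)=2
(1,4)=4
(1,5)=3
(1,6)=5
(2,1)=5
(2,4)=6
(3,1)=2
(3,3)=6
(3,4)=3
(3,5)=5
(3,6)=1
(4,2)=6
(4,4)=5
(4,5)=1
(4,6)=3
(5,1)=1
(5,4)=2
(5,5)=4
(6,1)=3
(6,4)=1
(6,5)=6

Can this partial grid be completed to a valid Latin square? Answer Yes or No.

No

Block 1, plot 2: block 1 has {2, 3, 4, 5, 6} and plot 2 has {6}, so it must be 1.
Block 2, plot 5: block 2 has {5, 6} and plot 5 has {1, 3, 4, 5, 6}, so it must be 2.
Block 2, plot 6: block 2 has {2, 5, 6} and plot 6 has {1, 3, 5}, so it must be 4.
Block 2, plot 2: block 2 has {2, 4, 5, 6} and plot 2 has {1, 6}, so it must be 3.
Block 2, plot 3: block 2 has {2, 3, 4, 5, 6} and plot 3 has {2, 6}, so it must be 1.
Block 3, plot 2: block 3 has {1, 2, 3, 5, 6} and plot 2 has {1, 3, 6}, so it must be 4.
Block 4, plot 1: block 4 has {1, 3, 5, 6} and plot 1 has {1, 2, 3, 5, 6}, so it must be 4.
Now block 4, plot 3: block 4 together with plot 3 already contain {1, 2, 3, 4, 5, 6} — every symbol — so nothing can go there. The grid has no valid completion.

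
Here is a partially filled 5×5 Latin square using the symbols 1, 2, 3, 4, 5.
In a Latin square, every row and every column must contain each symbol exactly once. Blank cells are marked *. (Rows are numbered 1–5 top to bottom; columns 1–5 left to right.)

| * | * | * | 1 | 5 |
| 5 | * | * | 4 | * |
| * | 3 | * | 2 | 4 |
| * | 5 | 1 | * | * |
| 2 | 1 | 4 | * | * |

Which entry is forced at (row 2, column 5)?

1

Row 2, column 2: row 2 has {4, 5} and column 2 has {1, 3, 5}, leaving only 2.
Row 1, column 2: row 1 has {1, 5} and column 2 has {1, 2, 3, 5}, leaving only 4.
Row 1, column 1: row 1 has {1, 4, 5} and column 1 has {2, 5}, leaving only 3.
Row 1, column 3: row 1 has {1, 3, 4, 5} and column 3 has {1, 4}, leaving only 2.
Row 2, column 3: row 2 has {2, 4, 5} and column 3 has {1, 2, 4}, leaving only 3.
Row 2 already has {2, 3, 4, 5} and column 5 already has {4, 5}, so row 2, column 5 must be 1.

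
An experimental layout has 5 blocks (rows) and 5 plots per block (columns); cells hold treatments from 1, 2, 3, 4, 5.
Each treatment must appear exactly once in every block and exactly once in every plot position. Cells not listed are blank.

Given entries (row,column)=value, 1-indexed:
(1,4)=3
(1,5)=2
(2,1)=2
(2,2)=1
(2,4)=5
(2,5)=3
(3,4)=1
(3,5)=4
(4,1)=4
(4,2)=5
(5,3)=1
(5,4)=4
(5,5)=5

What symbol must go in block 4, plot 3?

Block 1, plot 2: block 1 has {2, 3} and plot 2 has {1, 5}, leaving only 4.
Block 1, plot 3: block 1 has {2, 3, 4} and plot 3 has {1}, leaving only 5.
Block 1, plot 1: block 1 has {2, 3, 4, 5} and plot 1 has {2, 4}, leaving only 1.
Block 2, plot 3: block 2 has {1, 2, 3, 5} and plot 3 has {1, 5}, leaving only 4.
Block 4, plot 4: block 4 has {4, 5} and plot 4 has {1, 3, 4, 5}, leaving only 2.
Block 4 already has {2, 4, 5} and plot 3 already has {1, 4, 5}, so block 4, plot 3 must be 3.

3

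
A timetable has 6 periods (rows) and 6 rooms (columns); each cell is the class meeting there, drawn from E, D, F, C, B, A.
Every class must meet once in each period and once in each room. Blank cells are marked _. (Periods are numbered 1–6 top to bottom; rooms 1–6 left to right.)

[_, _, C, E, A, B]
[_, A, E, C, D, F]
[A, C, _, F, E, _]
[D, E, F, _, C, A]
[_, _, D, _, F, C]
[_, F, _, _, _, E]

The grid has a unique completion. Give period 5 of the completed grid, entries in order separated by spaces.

E B D A F C

Period 5, room 2: period 5 has {D, F, C} and room 2 has {E, F, C, A}, leaving only B.
Period 5, room 1: period 5 has {D, F, C, B} and room 1 has {D, A}, leaving only E.
Period 5, room 4: period 5 has {E, D, F, C, B} and room 4 has {E, F, C}, leaving only A.
So period 5 reads: E B D A F C.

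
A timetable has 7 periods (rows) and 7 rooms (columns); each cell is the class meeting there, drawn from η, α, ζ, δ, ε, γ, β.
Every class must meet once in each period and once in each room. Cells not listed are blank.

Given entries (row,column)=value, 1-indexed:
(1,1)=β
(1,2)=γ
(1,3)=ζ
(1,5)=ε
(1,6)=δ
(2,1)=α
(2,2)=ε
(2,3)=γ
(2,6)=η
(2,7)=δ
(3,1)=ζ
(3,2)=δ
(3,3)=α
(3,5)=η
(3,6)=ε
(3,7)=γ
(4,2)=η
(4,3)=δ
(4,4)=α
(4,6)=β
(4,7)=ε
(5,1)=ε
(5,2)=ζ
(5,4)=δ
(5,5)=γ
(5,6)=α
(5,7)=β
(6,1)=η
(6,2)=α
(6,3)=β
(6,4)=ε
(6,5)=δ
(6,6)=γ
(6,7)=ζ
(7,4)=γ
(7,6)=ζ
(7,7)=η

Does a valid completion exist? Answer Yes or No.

No period or room among the givens repeats a symbol, and propagating forced cells runs into no contradiction.
One valid completion exists (for instance, β γ ζ η ε δ α / α ε γ ζ β η δ / ζ δ α β η ε γ / γ η δ α ζ β ε / ε ζ η δ γ α β / η α β ε δ γ ζ / δ β ε γ α ζ η).

Yes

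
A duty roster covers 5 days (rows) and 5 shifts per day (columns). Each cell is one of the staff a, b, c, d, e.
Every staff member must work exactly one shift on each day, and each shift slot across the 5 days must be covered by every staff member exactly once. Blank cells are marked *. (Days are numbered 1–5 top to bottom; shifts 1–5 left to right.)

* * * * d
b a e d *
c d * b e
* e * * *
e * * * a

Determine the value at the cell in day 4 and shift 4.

a

Day 1, shift 1: day 1 has {d} and shift 1 has {b, c, e}, leaving only a.
Day 2, shift 5: day 2 has {a, b, d, e} and shift 5 has {a, d, e}, leaving only c.
Day 3, shift 3: day 3 has {b, c, d, e} and shift 3 has {e}, leaving only a.
Day 4, shift 1: day 4 has {e} and shift 1 has {a, b, c, e}, leaving only d.
Day 4, shift 5: day 4 has {d, e} and shift 5 has {a, c, d, e}, leaving only b.
Day 4, shift 3: day 4 has {b, d, e} and shift 3 has {a, e}, leaving only c.
Day 4 already has {b, c, d, e} and shift 4 already has {b, d}, so day 4, shift 4 must be a.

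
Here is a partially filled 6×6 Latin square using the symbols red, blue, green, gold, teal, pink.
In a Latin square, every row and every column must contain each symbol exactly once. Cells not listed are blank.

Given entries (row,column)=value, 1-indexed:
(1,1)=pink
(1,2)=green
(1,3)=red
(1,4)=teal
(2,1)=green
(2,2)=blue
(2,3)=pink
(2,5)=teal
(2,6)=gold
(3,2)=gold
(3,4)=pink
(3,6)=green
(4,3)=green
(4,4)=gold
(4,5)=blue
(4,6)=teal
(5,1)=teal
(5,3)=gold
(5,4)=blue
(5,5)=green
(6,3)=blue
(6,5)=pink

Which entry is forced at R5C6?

pink

Row 1, column 5: row 1 has {red, green, teal, pink} and column 5 has {blue, green, teal, pink}, leaving only gold.
Row 1, column 6: row 1 has {red, green, gold, teal, pink} and column 6 has {green, gold, teal}, leaving only blue.
Row 2, column 4: row 2 has {blue, green, gold, teal, pink} and column 4 has {blue, gold, teal, pink}, leaving only red.
Row 3, column 3: row 3 has {green, gold, pink} and column 3 has {red, blue, green, gold, pink}, leaving only teal.
Row 3, column 5: row 3 has {green, gold, teal, pink} and column 5 has {blue, green, gold, teal, pink}, leaving only red.
Row 3, column 1: row 3 has {red, green, gold, teal, pink} and column 1 has {green, teal, pink}, leaving only blue.
Row 4, column 1: row 4 has {blue, green, gold, teal} and column 1 has {blue, green, teal, pink}, leaving only red.
Row 4, column 2: row 4 has {red, blue, green, gold, teal} and column 2 has {blue, green, gold}, leaving only pink.
Row 5, column 2: row 5 has {blue, green, gold, teal} and column 2 has {blue, green, gold, pink}, leaving only red.
Row 5 already has {red, blue, green, gold, teal} and column 6 already has {blue, green, gold, teal}, so row 5, column 6 must be pink.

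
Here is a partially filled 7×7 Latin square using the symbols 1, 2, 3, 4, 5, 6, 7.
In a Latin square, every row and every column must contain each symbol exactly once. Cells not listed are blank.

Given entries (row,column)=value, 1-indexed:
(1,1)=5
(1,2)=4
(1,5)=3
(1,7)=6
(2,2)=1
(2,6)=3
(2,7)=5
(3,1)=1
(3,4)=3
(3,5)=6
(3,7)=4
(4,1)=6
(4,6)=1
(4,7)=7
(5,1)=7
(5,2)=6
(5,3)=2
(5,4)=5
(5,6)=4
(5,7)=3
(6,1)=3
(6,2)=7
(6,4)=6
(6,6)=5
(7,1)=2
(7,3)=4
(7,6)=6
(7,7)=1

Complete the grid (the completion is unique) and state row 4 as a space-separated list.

Row 2, column 1: row 2 has {1, 3, 5} and column 1 has {1, 2, 3, 5, 6, 7}, leaving only 4.
Row 5, column 5: row 5 has {2, 3, 4, 5, 6, 7} and column 5 has {3, 6}, leaving only 1.
Row 6, column 3: row 6 has {3, 5, 6, 7} and column 3 has {2, 4}, leaving only 1.
Row 1, column 3: row 1 has {3, 4, 5, 6} and column 3 has {1, 2, 4}, leaving only 7.
Row 1, column 6: row 1 has {3, 4, 5, 6, 7} and column 6 has {1, 3, 4, 5, 6}, leaving only 2.
Row 1, column 4: row 1 has {2, 3, 4, 5, 6, 7} and column 4 has {3, 5, 6}, leaving only 1.
Row 2, column 3: row 2 has {1, 3, 4, 5} and column 3 has {1, 2, 4, 7}, leaving only 6.
Row 3, column 3: row 3 has {1, 3, 4, 6} and column 3 has {1, 2, 4, 6, 7}, leaving only 5.
Row 4, column 3: row 4 has {1, 6, 7} and column 3 has {1, 2, 4, 5, 6, 7}, leaving only 3.
Row 3, column 2: row 3 has {1, 3, 4, 5, 6} and column 2 has {1, 4, 6, 7}, leaving only 2.
Row 4, column 2: row 4 has {1, 3, 6, 7} and column 2 has {1, 2, 4, 6, 7}, leaving only 5.
Row 3, column 6: row 3 has {1, 2, 3, 4, 5, 6} and column 6 has {1, 2, 3, 4, 5, 6}, leaving only 7.
Row 6, column 7: row 6 has {1, 3, 5, 6, 7} and column 7 has {1, 3, 4, 5, 6, 7}, leaving only 2.
Row 6, column 5: row 6 has {1, 2, 3, 5, 6, 7} and column 5 has {1, 3, 6}, leaving only 4.
Row 4, column 5: row 4 has {1, 3, 5, 6, 7} and column 5 has {1, 3, 4, 6}, leaving only 2.
Row 4, column 4: row 4 has {1, 2, 3, 5, 6, 7} and column 4 has {1, 3, 5, 6}, leaving only 4.
So row 4 reads: 6 5 3 4 2 1 7.

6 5 3 4 2 1 7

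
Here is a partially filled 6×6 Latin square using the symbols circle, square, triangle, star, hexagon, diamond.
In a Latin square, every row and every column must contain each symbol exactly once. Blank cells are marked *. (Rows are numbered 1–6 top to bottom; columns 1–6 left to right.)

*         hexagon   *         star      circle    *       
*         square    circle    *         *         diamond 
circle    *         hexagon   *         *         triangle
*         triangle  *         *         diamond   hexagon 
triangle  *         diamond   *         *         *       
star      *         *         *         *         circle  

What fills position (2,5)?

star

Row 1, column 6: row 1 has {circle, star, hexagon} and column 6 has {circle, triangle, hexagon, diamond}, leaving only square.
Row 1, column 1: row 1 has {circle, square, star, hexagon} and column 1 has {circle, triangle, star}, leaving only diamond.
Row 1, column 3: row 1 has {circle, square, star, hexagon, diamond} and column 3 has {circle, hexagon, diamond}, leaving only triangle.
Row 2, column 1: row 2 has {circle, square, diamond} and column 1 has {circle, triangle, star, diamond}, leaving only hexagon.
Row 2, column 4: row 2 has {circle, square, hexagon, diamond} and column 4 has {star}, leaving only triangle.
Row 2 already has {circle, square, triangle, hexagon, diamond} and column 5 already has {circle, diamond}, so row 2, column 5 must be star.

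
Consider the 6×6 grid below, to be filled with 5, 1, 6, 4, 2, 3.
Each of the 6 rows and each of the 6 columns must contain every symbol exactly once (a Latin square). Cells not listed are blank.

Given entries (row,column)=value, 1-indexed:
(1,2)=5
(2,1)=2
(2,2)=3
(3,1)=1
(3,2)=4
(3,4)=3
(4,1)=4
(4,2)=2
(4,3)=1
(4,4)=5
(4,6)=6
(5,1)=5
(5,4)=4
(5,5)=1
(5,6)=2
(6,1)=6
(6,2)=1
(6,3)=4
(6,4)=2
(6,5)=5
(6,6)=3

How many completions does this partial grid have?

Row 1, column 1: eliminating its row and column leaves {3}.
Row 1, column 3: eliminating its row and column leaves {6, 2, 3}.
Row 1, column 4: eliminating its row and column leaves {1, 6}.
Row 1, column 5: eliminating its row and column leaves {6, 4, 2, 3}.
Row 1, column 6: eliminating its row and column leaves {1, 4}.
Row 2, column 3: eliminating its row and column leaves {5, 6}.
Row 2, column 4: eliminating its row and column leaves {1, 6}.
Row 2, column 5: eliminating its row and column leaves {6, 4}.
Row 2, column 6: eliminating its row and column leaves {5, 1, 4}.
Row 3, column 3: eliminating its row and column leaves {5, 6, 2}.
Row 3, column 5: eliminating its row and column leaves {6, 2}.
Row 3, column 6: eliminating its row and column leaves {5}.
Row 4, column 5: eliminating its row and column leaves {3}.
Row 5, column 2: eliminating its row and column leaves {6}.
Row 5, column 3: eliminating its row and column leaves {6, 3}.
Enumerating the assignments across these blanks that avoid any row or column repeat gives 3 completions.

3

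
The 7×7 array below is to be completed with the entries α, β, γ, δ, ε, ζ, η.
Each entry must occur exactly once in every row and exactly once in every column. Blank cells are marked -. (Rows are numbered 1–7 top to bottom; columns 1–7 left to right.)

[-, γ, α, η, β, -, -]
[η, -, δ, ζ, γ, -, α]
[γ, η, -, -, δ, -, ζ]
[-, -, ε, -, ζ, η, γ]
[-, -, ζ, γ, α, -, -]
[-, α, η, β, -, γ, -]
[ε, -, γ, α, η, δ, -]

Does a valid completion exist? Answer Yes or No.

Yes

No row or column among the givens repeats a symbol, and propagating forced cells runs into no contradiction.
One valid completion exists (for instance, δ γ α η β ζ ε / η ε δ ζ γ β α / γ η β ε δ α ζ / α β ε δ ζ η γ / β δ ζ γ α ε η / ζ α η β ε γ δ / ε ζ γ α η δ β).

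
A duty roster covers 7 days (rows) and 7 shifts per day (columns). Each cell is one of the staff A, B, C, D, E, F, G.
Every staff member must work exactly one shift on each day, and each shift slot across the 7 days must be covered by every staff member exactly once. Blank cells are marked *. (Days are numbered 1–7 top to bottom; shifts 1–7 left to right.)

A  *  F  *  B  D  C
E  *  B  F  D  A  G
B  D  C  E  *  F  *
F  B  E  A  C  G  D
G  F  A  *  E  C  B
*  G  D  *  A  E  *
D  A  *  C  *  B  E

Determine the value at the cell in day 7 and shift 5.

Day 1, shift 2: day 1 has {A, B, C, D, F} and shift 2 has {A, B, D, F, G}, leaving only E.
Day 1, shift 4: day 1 has {A, B, C, D, E, F} and shift 4 has {A, C, E, F}, leaving only G.
Day 2, shift 2: day 2 has {A, B, D, E, F, G} and shift 2 has {A, B, D, E, F, G}, leaving only C.
Day 3, shift 5: day 3 has {B, C, D, E, F} and shift 5 has {A, B, C, D, E}, leaving only G.
Day 7 already has {A, B, C, D, E} and shift 5 already has {A, B, C, D, E, G}, so day 7, shift 5 must be F.

F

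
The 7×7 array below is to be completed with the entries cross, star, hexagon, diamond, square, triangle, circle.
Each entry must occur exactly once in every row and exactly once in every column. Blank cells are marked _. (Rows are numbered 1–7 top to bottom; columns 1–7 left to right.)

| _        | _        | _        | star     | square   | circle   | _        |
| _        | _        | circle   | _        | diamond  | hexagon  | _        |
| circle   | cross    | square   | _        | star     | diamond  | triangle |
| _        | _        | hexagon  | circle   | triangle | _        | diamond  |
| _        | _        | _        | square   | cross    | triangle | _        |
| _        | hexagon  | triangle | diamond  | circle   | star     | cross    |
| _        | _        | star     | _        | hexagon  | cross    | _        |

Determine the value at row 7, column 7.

Row 1, column 7: row 1 has {star, square, circle} and column 7 has {cross, diamond, triangle}, leaving only hexagon.
Row 3, column 4: row 3 has {cross, star, diamond, square, triangle, circle} and column 4 has {star, diamond, square, circle}, leaving only hexagon.
Row 4, column 6: row 4 has {hexagon, diamond, triangle, circle} and column 6 has {cross, star, hexagon, diamond, triangle, circle}, leaving only square.
Row 4, column 2: row 4 has {hexagon, diamond, square, triangle, circle} and column 2 has {cross, hexagon}, leaving only star.
Row 4, column 1: row 4 has {star, hexagon, diamond, square, triangle, circle} and column 1 has {circle}, leaving only cross.
Row 5, column 3: row 5 has {cross, square, triangle} and column 3 has {star, hexagon, square, triangle, circle}, leaving only diamond.
Row 1, column 3: row 1 has {star, hexagon, square, circle} and column 3 has {star, hexagon, diamond, square, triangle, circle}, leaving only cross.
Row 5, column 2: row 5 has {cross, diamond, square, triangle} and column 2 has {cross, star, hexagon}, leaving only circle.
Row 5, column 7: row 5 has {cross, diamond, square, triangle, circle} and column 7 has {cross, hexagon, diamond, triangle}, leaving only star.
Row 2, column 7: row 2 has {hexagon, diamond, circle} and column 7 has {cross, star, hexagon, diamond, triangle}, leaving only square.
Row 7 already has {cross, star, hexagon} and column 7 already has {cross, star, hexagon, diamond, square, triangle}, so row 7, column 7 must be circle.

circle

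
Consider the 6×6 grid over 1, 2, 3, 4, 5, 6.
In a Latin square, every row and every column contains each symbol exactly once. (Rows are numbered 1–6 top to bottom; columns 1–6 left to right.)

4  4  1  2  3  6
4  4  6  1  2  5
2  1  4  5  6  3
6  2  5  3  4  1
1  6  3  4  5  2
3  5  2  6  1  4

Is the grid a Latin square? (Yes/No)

Row 1 contains 4 twice (at columns 1 and 2); row 2 is also not a permutation.

No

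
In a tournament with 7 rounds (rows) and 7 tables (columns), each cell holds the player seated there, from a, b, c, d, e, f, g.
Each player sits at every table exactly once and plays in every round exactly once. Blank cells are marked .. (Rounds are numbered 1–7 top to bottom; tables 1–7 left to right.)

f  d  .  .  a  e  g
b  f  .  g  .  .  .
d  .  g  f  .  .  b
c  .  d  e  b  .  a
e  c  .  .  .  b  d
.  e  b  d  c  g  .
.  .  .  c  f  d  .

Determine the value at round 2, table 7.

Round 1, table 3: round 1 has {a, d, e, f, g} and table 3 has {b, d, g}, leaving only c.
Round 1, table 4: round 1 has {a, c, d, e, f, g} and table 4 has {c, d, e, f, g}, leaving only b.
Round 3, table 2: round 3 has {b, d, f, g} and table 2 has {c, d, e, f}, leaving only a.
Round 3, table 5: round 3 has {a, b, d, f, g} and table 5 has {a, b, c, f}, leaving only e.
Round 2, table 5: round 2 has {b, f, g} and table 5 has {a, b, c, e, f}, leaving only d.
Round 3, table 6: round 3 has {a, b, d, e, f, g} and table 6 has {b, d, e, g}, leaving only c.
Round 2, table 6: round 2 has {b, d, f, g} and table 6 has {b, c, d, e, g}, leaving only a.
Round 2, table 3: round 2 has {a, b, d, f, g} and table 3 has {b, c, d, g}, leaving only e.
Round 2 already has {a, b, d, e, f, g} and table 7 already has {a, b, d, g}, so round 2, table 7 must be c.

c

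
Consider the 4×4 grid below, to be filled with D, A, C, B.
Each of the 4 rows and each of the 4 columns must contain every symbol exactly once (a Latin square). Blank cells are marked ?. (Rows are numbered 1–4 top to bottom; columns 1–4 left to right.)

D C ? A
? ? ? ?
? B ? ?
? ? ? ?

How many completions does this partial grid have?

8

Row 1, column 3: eliminating its row and column leaves {B}.
Row 2, column 1: eliminating its row and column leaves {A, C, B}.
Row 2, column 2: eliminating its row and column leaves {D, A}.
Row 2, column 3: eliminating its row and column leaves {D, A, C, B}.
Row 2, column 4: eliminating its row and column leaves {D, C, B}.
Row 3, column 1: eliminating its row and column leaves {A, C}.
Row 3, column 3: eliminating its row and column leaves {D, A, C}.
Row 3, column 4: eliminating its row and column leaves {D, C}.
Row 4, column 1: eliminating its row and column leaves {A, C, B}.
Row 4, column 2: eliminating its row and column leaves {D, A}.
Row 4, column 3: eliminating its row and column leaves {D, A, C, B}.
Row 4, column 4: eliminating its row and column leaves {D, C, B}.
Enumerating the assignments across these blanks that avoid any row or column repeat gives 8 completions.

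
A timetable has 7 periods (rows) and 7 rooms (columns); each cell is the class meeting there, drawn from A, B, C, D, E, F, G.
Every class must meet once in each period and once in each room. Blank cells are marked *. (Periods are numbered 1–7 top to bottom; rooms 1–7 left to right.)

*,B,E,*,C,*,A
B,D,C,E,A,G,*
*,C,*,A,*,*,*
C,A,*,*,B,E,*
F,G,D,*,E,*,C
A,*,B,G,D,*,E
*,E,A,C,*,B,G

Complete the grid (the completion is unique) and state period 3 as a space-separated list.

E C F A G D B

Period 2, room 7: period 2 has {A, B, C, D, E, G} and room 7 has {A, C, E, G}, leaving only F.
Period 4, room 7: period 4 has {A, B, C, E} and room 7 has {A, C, E, F, G}, leaving only D.
Period 3, room 7: period 3 has {A, C} and room 7 has {A, C, D, E, F, G}, leaving only B.
Period 4, room 4: period 4 has {A, B, C, D, E} and room 4 has {A, C, E, G}, leaving only F.
Period 1, room 4: period 1 has {A, B, C, E} and room 4 has {A, C, E, F, G}, leaving only D.
Period 1, room 1: period 1 has {A, B, C, D, E} and room 1 has {A, B, C, F}, leaving only G.
Period 1, room 6: period 1 has {A, B, C, D, E, G} and room 6 has {B, E, G}, leaving only F.
Period 3, room 6: period 3 has {A, B, C} and room 6 has {B, E, F, G}, leaving only D.
Period 3, room 1: period 3 has {A, B, C, D} and room 1 has {A, B, C, F, G}, leaving only E.
Period 4, room 3: period 4 has {A, B, C, D, E, F} and room 3 has {A, B, C, D, E}, leaving only G.
Period 3, room 3: period 3 has {A, B, C, D, E} and room 3 has {A, B, C, D, E, G}, leaving only F.
Period 3, room 5: period 3 has {A, B, C, D, E, F} and room 5 has {A, B, C, D, E}, leaving only G.
So period 3 reads: E C F A G D B.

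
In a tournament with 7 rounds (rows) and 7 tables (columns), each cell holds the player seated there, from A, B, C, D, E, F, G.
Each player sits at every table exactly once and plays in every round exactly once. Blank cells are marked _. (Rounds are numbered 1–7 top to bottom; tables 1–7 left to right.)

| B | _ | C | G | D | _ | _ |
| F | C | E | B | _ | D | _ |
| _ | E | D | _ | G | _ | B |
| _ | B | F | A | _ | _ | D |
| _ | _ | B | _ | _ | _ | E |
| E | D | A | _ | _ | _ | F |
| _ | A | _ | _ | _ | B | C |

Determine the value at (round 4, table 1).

G

Round 1, table 2: round 1 has {B, C, D, G} and table 2 has {A, B, C, D, E}, leaving only F.
Round 1, table 7: round 1 has {B, C, D, F, G} and table 7 has {B, C, D, E, F}, leaving only A.
Round 1, table 6: round 1 has {A, B, C, D, F, G} and table 6 has {B, D}, leaving only E.
Round 2, table 5: round 2 has {B, C, D, E, F} and table 5 has {D, G}, leaving only A.
Round 2, table 7: round 2 has {A, B, C, D, E, F} and table 7 has {A, B, C, D, E, F}, leaving only G.
Round 5, table 2: round 5 has {B, E} and table 2 has {A, B, C, D, E, F}, leaving only G.
Round 6, table 4: round 6 has {A, D, E, F} and table 4 has {A, B, G}, leaving only C.
Round 3, table 4: round 3 has {B, D, E, G} and table 4 has {A, B, C, G}, leaving only F.
Round 5, table 4: round 5 has {B, E, G} and table 4 has {A, B, C, F, G}, leaving only D.
Round 6, table 5: round 6 has {A, C, D, E, F} and table 5 has {A, D, G}, leaving only B.
Round 6, table 6: round 6 has {A, B, C, D, E, F} and table 6 has {B, D, E}, leaving only G.
Round 4, table 6: round 4 has {A, B, D, F} and table 6 has {B, D, E, G}, leaving only C.
Round 4 already has {A, B, C, D, F} and table 1 already has {B, E, F}, so round 4, table 1 must be G.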